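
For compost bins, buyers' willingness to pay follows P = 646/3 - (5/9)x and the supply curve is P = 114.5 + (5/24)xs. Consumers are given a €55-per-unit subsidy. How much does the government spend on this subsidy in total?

Government cost = €11220

Pre-subsidy: 646/3 - (5/9)x = 114.5 + (5/24)x gives x* = 132 and P* = 142.
With the rebate, buyers effectively pay Pb = Ps − 55, where Ps is the price sellers receive.
On the curves, Pb = 646/3 - (5/9)x and Ps = 114.5 + (5/24)x; the wedge Ps − Pb = 55 gives 114.5 + (5/24)x − (646/3 - (5/9)x) = 55, so x' = 204.
Then Pb = 646/3 − (5/9)·204 = 102 and Ps = 114.5 + (5/24)·204 = 157.
Government outlay = subsidy × quantity = 55 × 204 = 11220.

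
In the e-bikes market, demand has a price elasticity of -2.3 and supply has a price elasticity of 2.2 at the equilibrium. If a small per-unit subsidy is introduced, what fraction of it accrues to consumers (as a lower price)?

For a small subsidy around the equilibrium, the benefit split depends on the relative slopes, which at a point are proportional to the elasticities.
Buyer share = εs/(εs + |εd|) = 2.2/(2.2 + 2.3) = 22/45; seller share = |εd|/(εs + |εd|) = 23/45.

Consumer share = 22/45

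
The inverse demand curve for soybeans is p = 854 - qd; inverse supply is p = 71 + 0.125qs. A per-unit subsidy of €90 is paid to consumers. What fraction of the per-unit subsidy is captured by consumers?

Consumer share = 8/9

Pre-subsidy: 854 - q = 71 + 0.125q gives q* = 696 and p* = 158.
With the rebate, buyers effectively pay pb = ps − 90, where ps is the price sellers receive.
On the curves, pb = 854 - q and ps = 71 + 0.125q; the wedge ps − pb = 90 gives 71 + 0.125q − (854 - q) = 90, so q' = 776.
Then pb = 854 − 1·776 = 78 and ps = 71 + 0.125·776 = 168.
Buyers' price falls by p* − pb = 158 − 78 = 80; sellers' price rises by ps − p* = 168 − 158 = 10.
So consumers capture 80/90 = 8/9 of each unit of subsidy.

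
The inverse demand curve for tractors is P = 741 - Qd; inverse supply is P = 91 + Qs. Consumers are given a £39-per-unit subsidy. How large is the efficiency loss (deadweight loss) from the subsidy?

Pre-subsidy: 741 - Q = 91 + Q gives Q* = 325 and P* = 416.
With the rebate, buyers effectively pay Pb = Ps − 39, where Ps is the price sellers receive.
On the curves, Pb = 741 - Q and Ps = 91 + Q; the wedge Ps − Pb = 39 gives 91 + Q − (741 - Q) = 39, so Q' = 344.5.
Then Pb = 741 − 1·344.5 = 396.5 and Ps = 91 + 1·344.5 = 435.5.
The subsidy expands output by 344.5 − 325 = 19.5 past the efficient level; on those units the gap between marginal cost and willingness to pay runs from 0 up to 39.
DWL = ½ × 39 × 19.5 = 380.25.

Deadweight loss = £380.25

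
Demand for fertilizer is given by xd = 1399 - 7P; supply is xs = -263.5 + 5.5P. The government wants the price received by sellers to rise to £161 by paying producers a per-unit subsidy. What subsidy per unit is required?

Required subsidy s = £50 per unit

At a seller price of 161, quantity supplied is -263.5 + 5.5·161 = 622.
Buyers absorb 622 only when they pay Pb with 1399 − 7·Pb = 622, i.e. Pb = 111.
s = Ps − Pb = 161 − 111 = 50.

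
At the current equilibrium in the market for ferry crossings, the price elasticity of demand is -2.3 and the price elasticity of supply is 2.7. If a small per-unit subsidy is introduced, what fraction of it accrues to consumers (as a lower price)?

Consumer share = 0.54

For a small subsidy around the equilibrium, the benefit split depends on the relative slopes, which at a point are proportional to the elasticities.
Buyer share = εs/(εs + |εd|) = 2.7/(2.7 + 2.3) = 0.54; seller share = |εd|/(εs + |εd|) = 0.46.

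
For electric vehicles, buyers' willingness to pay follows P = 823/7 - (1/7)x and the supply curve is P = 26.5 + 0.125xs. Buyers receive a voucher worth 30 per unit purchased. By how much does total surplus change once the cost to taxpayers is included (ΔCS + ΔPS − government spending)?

Pre-subsidy: 823/7 - (1/7)x = 26.5 + 0.125x gives x* = 340 and P* = 69.
With the rebate, buyers effectively pay Pb = Ps − 30, where Ps is the price sellers receive.
On the curves, Pb = 823/7 - (1/7)x and Ps = 26.5 + 0.125x; the wedge Ps − Pb = 30 gives 26.5 + 0.125x − (823/7 - (1/7)x) = 30, so x' = 452.
Then Pb = 823/7 − (1/7)·452 = 53 and Ps = 26.5 + 0.125·452 = 83.
ΔCS = ½(340 + 452)(69 − 53) = 6336; ΔPS = ½(340 + 452)(83 − 69) = 5544.
Government spending = 30 × 452 = 13560.
Net change = 6336 + 5544 − 13560 = -1680. The loss equals the DWL triangle ½·30·112.

Net change in total surplus = -1680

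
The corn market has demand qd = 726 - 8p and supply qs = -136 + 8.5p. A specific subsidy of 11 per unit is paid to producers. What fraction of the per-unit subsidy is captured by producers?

Producer share = 16/33

Pre-subsidy: 726 - 8p = -136 + 8.5p gives p* = 1724/33, q* = 10166/33.
With the subsidy, sellers receive ps = pb + 11 for each unit, where pb is the price buyers pay.
Supply in terms of pb becomes qs = -136 + 8.5(pb + 11) = -42.5 + 8.5pb. Setting this equal to demand: 726 - 8pb = -42.5 + 8.5pb, so pb = 1537/33.
Sellers receive ps = 1537/33 + 11 = 1900/33; q' = 726 − 8·(1537/33) = 11662/33.
Buyers' price falls by p* − pb = 1724/33 − 1537/33 = 17/3; sellers' price rises by ps − p* = 1900/33 − 1724/33 = 16/3.
So producers capture (16/3)/11 = 16/33 of each unit of subsidy.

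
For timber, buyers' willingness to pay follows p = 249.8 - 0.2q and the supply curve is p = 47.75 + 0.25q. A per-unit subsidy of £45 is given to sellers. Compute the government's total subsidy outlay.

Government cost = £24705

Pre-subsidy: 249.8 - 0.2q = 47.75 + 0.25q gives q* = 449 and p* = 160.
With the subsidy, sellers receive ps = pb + 45 for each unit, where pb is the price buyers pay.
On the curves, pb = 249.8 - 0.2q and ps = 47.75 + 0.25q; the wedge ps − pb = 45 gives 47.75 + 0.25q − (249.8 - 0.2q) = 45, so q' = 549.
Then pb = 249.8 − 0.2·549 = 140 and ps = 47.75 + 0.25·549 = 185.
Government outlay = subsidy × quantity = 45 × 549 = 24705.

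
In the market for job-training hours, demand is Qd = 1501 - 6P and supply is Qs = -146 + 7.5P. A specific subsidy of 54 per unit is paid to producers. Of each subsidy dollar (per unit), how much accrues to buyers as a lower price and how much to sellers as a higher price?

Buyers gain 30 per unit; sellers gain 24 per unit

Pre-subsidy: 1501 - 6P = -146 + 7.5P gives P* = 122, Q* = 769.
With the subsidy, sellers receive Ps = Pb + 54 for each unit, where Pb is the price buyers pay.
Supply in terms of Pb becomes Qs = -146 + 7.5(Pb + 54) = 259 + 7.5Pb. Setting this equal to demand: 1501 - 6Pb = 259 + 7.5Pb, so Pb = 92.
Sellers receive Ps = 92 + 54 = 146; Q' = 1501 − 6·92 = 949.
Buyers' price falls by P* − Pb = 122 − 92 = 30; sellers' price rises by Ps − P* = 146 − 122 = 24.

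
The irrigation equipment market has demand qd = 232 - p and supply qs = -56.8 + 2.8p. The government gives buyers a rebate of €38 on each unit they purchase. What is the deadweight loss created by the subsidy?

Deadweight loss = €532

Pre-subsidy: 232 - p = -56.8 + 2.8p gives p* = 76, q* = 156.
With the rebate, buyers effectively pay pb = ps − 38, where ps is the price sellers receive.
Demand in terms of ps becomes qd = 232 − 1(ps − 38) = 270 - ps. Setting this equal to supply: 270 - ps = -56.8 + 2.8ps, so ps = 86.
Buyers pay pb = 86 − 38 = 48; q' = -56.8 + 2.8·86 = 184.
The subsidy expands output by 184 − 156 = 28 past the efficient level; on those units the gap between marginal cost and willingness to pay runs from 0 up to 38.
DWL = ½ × 38 × 28 = 532.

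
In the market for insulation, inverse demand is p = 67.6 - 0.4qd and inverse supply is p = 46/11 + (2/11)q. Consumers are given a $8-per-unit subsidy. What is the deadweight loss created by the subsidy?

Pre-subsidy: 67.6 - 0.4q = 46/11 + (2/11)q gives q* = 109 and p* = 24.
With the rebate, buyers effectively pay pb = ps − 8, where ps is the price sellers receive.
On the curves, pb = 67.6 - 0.4q and ps = 46/11 + (2/11)q; the wedge ps − pb = 8 gives 46/11 + (2/11)q − (67.6 - 0.4q) = 8, so q' = 122.75.
Then pb = 67.6 − 0.4·122.75 = 18.5 and ps = 46/11 + (2/11)·122.75 = 26.5.
The subsidy expands output by 122.75 − 109 = 13.75 past the efficient level; on those units the gap between marginal cost and willingness to pay runs from 0 up to 8.
DWL = ½ × 8 × 13.75 = 55.

Deadweight loss = $55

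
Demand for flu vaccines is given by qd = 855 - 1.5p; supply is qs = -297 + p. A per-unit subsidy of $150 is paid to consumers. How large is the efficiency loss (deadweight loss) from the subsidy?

Pre-subsidy: 855 - 1.5p = -297 + p gives p* = 460.8, q* = 163.8.
With the rebate, buyers effectively pay pb = ps − 150, where ps is the price sellers receive.
Demand in terms of ps becomes qd = 855 − 1.5(ps − 150) = 1080 - 1.5ps. Setting this equal to supply: 1080 - 1.5ps = -297 + ps, so ps = 550.8.
Buyers pay pb = 550.8 − 150 = 400.8; q' = -297 + 1·550.8 = 253.8.
The subsidy expands output by 253.8 − 163.8 = 90 past the efficient level; on those units the gap between marginal cost and willingness to pay runs from 0 up to 150.
DWL = ½ × 150 × 90 = 6750.

Deadweight loss = $6750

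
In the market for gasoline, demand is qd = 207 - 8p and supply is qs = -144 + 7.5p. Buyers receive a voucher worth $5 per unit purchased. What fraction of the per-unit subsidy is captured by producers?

Pre-subsidy: 207 - 8p = -144 + 7.5p gives p* = 702/31, q* = 801/31.
With the rebate, buyers effectively pay pb = ps − 5, where ps is the price sellers receive.
Demand in terms of ps becomes qd = 207 − 8(ps − 5) = 247 - 8ps. Setting this equal to supply: 247 - 8ps = -144 + 7.5ps, so ps = 782/31.
Buyers pay pb = 782/31 − 5 = 627/31; q' = -144 + 7.5·(782/31) = 1401/31.
Buyers' price falls by p* − pb = 702/31 − 627/31 = 75/31; sellers' price rises by ps − p* = 782/31 − 702/31 = 80/31.
So producers capture (80/31)/5 = 16/31 of each unit of subsidy.

Producer share = 16/31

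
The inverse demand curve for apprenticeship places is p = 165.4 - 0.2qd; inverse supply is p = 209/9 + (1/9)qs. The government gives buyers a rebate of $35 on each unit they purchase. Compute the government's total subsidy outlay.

Government cost = $19932.5

Pre-subsidy: 165.4 - 0.2q = 209/9 + (1/9)q gives q* = 457 and p* = 74.
With the rebate, buyers effectively pay pb = ps − 35, where ps is the price sellers receive.
On the curves, pb = 165.4 - 0.2q and ps = 209/9 + (1/9)q; the wedge ps − pb = 35 gives 209/9 + (1/9)q − (165.4 - 0.2q) = 35, so q' = 569.5.
Then pb = 165.4 − 0.2·569.5 = 51.5 and ps = 209/9 + (1/9)·569.5 = 86.5.
Government outlay = subsidy × quantity = 35 × 569.5 = 19932.5.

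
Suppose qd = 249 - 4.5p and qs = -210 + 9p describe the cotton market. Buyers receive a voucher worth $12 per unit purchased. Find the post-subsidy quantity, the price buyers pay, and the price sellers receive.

q' = 132; buyers pay $26; sellers receive $38

Pre-subsidy: 249 - 4.5p = -210 + 9p gives p* = 34, q* = 96.
With the rebate, buyers effectively pay pb = ps − 12, where ps is the price sellers receive.
Demand in terms of ps becomes qd = 249 − 4.5(ps − 12) = 303 - 4.5ps. Setting this equal to supply: 303 - 4.5ps = -210 + 9ps, so ps = 38.
Buyers pay pb = 38 − 12 = 26; q' = -210 + 9·38 = 132.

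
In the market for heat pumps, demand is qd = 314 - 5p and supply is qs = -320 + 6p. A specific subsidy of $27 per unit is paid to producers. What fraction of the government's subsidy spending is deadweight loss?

Pre-subsidy: 314 - 5p = -320 + 6p gives p* = 634/11, q* = 284/11.
With the subsidy, sellers receive ps = pb + 27 for each unit, where pb is the price buyers pay.
Supply in terms of pb becomes qs = -320 + 6(pb + 27) = -158 + 6pb. Setting this equal to demand: 314 - 5pb = -158 + 6pb, so pb = 472/11.
Sellers receive ps = 472/11 + 27 = 769/11; q' = 314 − 5·(472/11) = 1094/11.
ΔCS = ½(284/11 + 1094/11)(634/11 − 472/11) = 111618/121; ΔPS = ½(284/11 + 1094/11)(769/11 − 634/11) = 93015/121.
Government spending = 27 × 1094/11 = 29538/11.
DWL = ½ × 27 × (1094/11 − 284/11) = 10935/11; fraction = (10935/11) / (29538/11) = 405/1094.

DWL / government spending = 405/1094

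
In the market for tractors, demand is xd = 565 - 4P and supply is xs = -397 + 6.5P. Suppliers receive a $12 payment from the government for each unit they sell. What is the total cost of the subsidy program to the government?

Pre-subsidy: 565 - 4P = -397 + 6.5P gives P* = 1924/21, x* = 4169/21.
With the subsidy, sellers receive Ps = Pb + 12 for each unit, where Pb is the price buyers pay.
Supply in terms of Pb becomes xs = -397 + 6.5(Pb + 12) = -319 + 6.5Pb. Setting this equal to demand: 565 - 4Pb = -319 + 6.5Pb, so Pb = 1768/21.
Sellers receive Ps = 1768/21 + 12 = 2020/21; x' = 565 − 4·(1768/21) = 4793/21.
Government outlay = subsidy × quantity = 12 × 4793/21 = 19172/7.

Government cost = 19172/7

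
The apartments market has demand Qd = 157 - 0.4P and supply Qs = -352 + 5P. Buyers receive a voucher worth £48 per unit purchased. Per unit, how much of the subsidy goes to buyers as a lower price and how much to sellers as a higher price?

Pre-subsidy: 157 - 0.4P = -352 + 5P gives P* = 2545/27, Q* = 3221/27.
With the rebate, buyers effectively pay Pb = Ps − 48, where Ps is the price sellers receive.
Demand in terms of Ps becomes Qd = 157 − 0.4(Ps − 48) = 176.2 - 0.4Ps. Setting this equal to supply: 176.2 - 0.4Ps = -352 + 5Ps, so Ps = 2641/27.
Buyers pay Pb = 2641/27 − 48 = 1345/27; Q' = -352 + 5·(2641/27) = 3701/27.
Buyers' price falls by P* − Pb = 2545/27 − 1345/27 = 400/9; sellers' price rises by Ps − P* = 2641/27 − 2545/27 = 32/9.

Buyers gain 400/9 per unit; sellers gain 32/9 per unit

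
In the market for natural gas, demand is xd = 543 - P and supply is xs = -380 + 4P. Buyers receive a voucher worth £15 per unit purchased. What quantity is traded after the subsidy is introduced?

Pre-subsidy: 543 - P = -380 + 4P gives P* = 184.6, x* = 358.4.
With the rebate, buyers effectively pay Pb = Ps − 15, where Ps is the price sellers receive.
Demand in terms of Ps becomes xd = 543 − 1(Ps − 15) = 558 - Ps. Setting this equal to supply: 558 - Ps = -380 + 4Ps, so Ps = 187.6.
Buyers pay Pb = 187.6 − 15 = 172.6; x' = -380 + 4·187.6 = 370.4.

x' = 370.4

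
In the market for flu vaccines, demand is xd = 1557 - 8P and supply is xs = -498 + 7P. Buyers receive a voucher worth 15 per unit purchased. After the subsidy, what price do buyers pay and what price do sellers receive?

Buyers pay 130; sellers receive 145

Pre-subsidy: 1557 - 8P = -498 + 7P gives P* = 137, x* = 461.
With the rebate, buyers effectively pay Pb = Ps − 15, where Ps is the price sellers receive.
Demand in terms of Ps becomes xd = 1557 − 8(Ps − 15) = 1677 - 8Ps. Setting this equal to supply: 1677 - 8Ps = -498 + 7Ps, so Ps = 145.
Buyers pay Pb = 145 − 15 = 130; x' = -498 + 7·145 = 517.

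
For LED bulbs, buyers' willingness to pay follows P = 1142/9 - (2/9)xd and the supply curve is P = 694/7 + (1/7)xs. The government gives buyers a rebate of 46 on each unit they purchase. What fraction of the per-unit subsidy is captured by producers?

Producer share = 9/23

Pre-subsidy: 1142/9 - (2/9)x = 694/7 + (1/7)x gives x* = 76 and P* = 110.
With the rebate, buyers effectively pay Pb = Ps − 46, where Ps is the price sellers receive.
On the curves, Pb = 1142/9 - (2/9)x and Ps = 694/7 + (1/7)x; the wedge Ps − Pb = 46 gives 694/7 + (1/7)x − (1142/9 - (2/9)x) = 46, so x' = 202.
Then Pb = 1142/9 − (2/9)·202 = 82 and Ps = 694/7 + (1/7)·202 = 128.
Buyers' price falls by P* − Pb = 110 − 82 = 28; sellers' price rises by Ps − P* = 128 − 110 = 18.
So producers capture 18/46 = 9/23 of each unit of subsidy.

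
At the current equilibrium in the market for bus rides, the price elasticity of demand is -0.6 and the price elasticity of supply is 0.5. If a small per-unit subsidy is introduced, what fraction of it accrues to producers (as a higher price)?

For a small subsidy around the equilibrium, the benefit split depends on the relative slopes, which at a point are proportional to the elasticities.
Buyer share = εs/(εs + |εd|) = 0.5/(0.5 + 0.6) = 5/11; seller share = |εd|/(εs + |εd|) = 6/11.
So producers capture 6/11 of the subsidy.

Producer share = 6/11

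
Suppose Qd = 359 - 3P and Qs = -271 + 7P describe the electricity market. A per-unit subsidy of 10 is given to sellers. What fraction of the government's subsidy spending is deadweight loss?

Pre-subsidy: 359 - 3P = -271 + 7P gives P* = 63, Q* = 170.
With the subsidy, sellers receive Ps = Pb + 10 for each unit, where Pb is the price buyers pay.
Supply in terms of Pb becomes Qs = -271 + 7(Pb + 10) = -201 + 7Pb. Setting this equal to demand: 359 - 3Pb = -201 + 7Pb, so Pb = 56.
Sellers receive Ps = 56 + 10 = 66; Q' = 359 − 3·56 = 191.
ΔCS = ½(170 + 191)(63 − 56) = 1263.5; ΔPS = ½(170 + 191)(66 − 63) = 541.5.
Government spending = 10 × 191 = 1910.
DWL = ½ × 10 × (191 − 170) = 105; fraction = 105 / 1910 = 21/382.

DWL / government spending = 21/382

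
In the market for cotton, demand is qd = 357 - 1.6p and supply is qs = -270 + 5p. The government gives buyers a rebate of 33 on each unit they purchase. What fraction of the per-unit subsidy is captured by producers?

Pre-subsidy: 357 - 1.6p = -270 + 5p gives p* = 95, q* = 205.
With the rebate, buyers effectively pay pb = ps − 33, where ps is the price sellers receive.
Demand in terms of ps becomes qd = 357 − 1.6(ps − 33) = 409.8 - 1.6ps. Setting this equal to supply: 409.8 - 1.6ps = -270 + 5ps, so ps = 103.
Buyers pay pb = 103 − 33 = 70; q' = -270 + 5·103 = 245.
Buyers' price falls by p* − pb = 95 − 70 = 25; sellers' price rises by ps − p* = 103 − 95 = 8.
So producers capture 8/33 = 8/33 of each unit of subsidy.

Producer share = 8/33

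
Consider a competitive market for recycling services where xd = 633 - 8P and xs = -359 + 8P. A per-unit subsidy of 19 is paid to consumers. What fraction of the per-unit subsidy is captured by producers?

Producer share = 0.5

Pre-subsidy: 633 - 8P = -359 + 8P gives P* = 62, x* = 137.
With the rebate, buyers effectively pay Pb = Ps − 19, where Ps is the price sellers receive.
Demand in terms of Ps becomes xd = 633 − 8(Ps − 19) = 785 - 8Ps. Setting this equal to supply: 785 - 8Ps = -359 + 8Ps, so Ps = 71.5.
Buyers pay Pb = 71.5 − 19 = 52.5; x' = -359 + 8·71.5 = 213.
Buyers' price falls by P* − Pb = 62 − 52.5 = 9.5; sellers' price rises by Ps − P* = 71.5 − 62 = 9.5.
So producers capture 9.5/19 = 0.5 of each unit of subsidy.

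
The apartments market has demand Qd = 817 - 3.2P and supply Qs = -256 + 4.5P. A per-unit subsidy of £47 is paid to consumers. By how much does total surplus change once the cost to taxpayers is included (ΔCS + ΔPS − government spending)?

Net change in total surplus = -159048/77

Pre-subsidy: 817 - 3.2P = -256 + 4.5P gives P* = 10730/77, Q* = 28573/77.
With the rebate, buyers effectively pay Pb = Ps − 47, where Ps is the price sellers receive.
Demand in terms of Ps becomes Qd = 817 − 3.2(Ps − 47) = 967.4 - 3.2Ps. Setting this equal to supply: 967.4 - 3.2Ps = -256 + 4.5Ps, so Ps = 12234/77.
Buyers pay Pb = 12234/77 − 47 = 8615/77; Q' = -256 + 4.5·(12234/77) = 35341/77.
ΔCS = ½(28573/77 + 35341/77)(10730/77 − 8615/77) = 67589055/5929; ΔPS = ½(28573/77 + 35341/77)(12234/77 − 10730/77) = 48063328/5929.
Government spending = 47 × 35341/77 = 1661027/77.
Net change = 67589055/5929 + 48063328/5929 − 1661027/77 = -159048/77. The loss equals the DWL triangle ½·47·6768/77.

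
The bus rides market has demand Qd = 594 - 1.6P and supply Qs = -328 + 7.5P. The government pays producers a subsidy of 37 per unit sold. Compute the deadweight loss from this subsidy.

Pre-subsidy: 594 - 1.6P = -328 + 7.5P gives P* = 9220/91, Q* = 39302/91.
With the subsidy, sellers receive Ps = Pb + 37 for each unit, where Pb is the price buyers pay.
Supply in terms of Pb becomes Qs = -328 + 7.5(Pb + 37) = -50.5 + 7.5Pb. Setting this equal to demand: 594 - 1.6Pb = -50.5 + 7.5Pb, so Pb = 6445/91.
Sellers receive Ps = 6445/91 + 37 = 9812/91; Q' = 594 − 1.6·(6445/91) = 43742/91.
The subsidy expands output by 43742/91 − 39302/91 = 4440/91 past the efficient level; on those units the gap between marginal cost and willingness to pay runs from 0 up to 37.
DWL = ½ × 37 × 4440/91 = 82140/91.

Deadweight loss = 82140/91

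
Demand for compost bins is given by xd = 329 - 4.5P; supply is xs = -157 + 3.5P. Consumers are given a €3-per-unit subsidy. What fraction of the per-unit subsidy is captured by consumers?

Pre-subsidy: 329 - 4.5P = -157 + 3.5P gives P* = 60.75, x* = 55.625.
With the rebate, buyers effectively pay Pb = Ps − 3, where Ps is the price sellers receive.
Demand in terms of Ps becomes xd = 329 − 4.5(Ps − 3) = 342.5 - 4.5Ps. Setting this equal to supply: 342.5 - 4.5Ps = -157 + 3.5Ps, so Ps = 62.4375.
Buyers pay Pb = 62.4375 − 3 = 59.4375; x' = -157 + 3.5·62.4375 = 61.53125.
Buyers' price falls by P* − Pb = 60.75 − 59.4375 = 1.3125; sellers' price rises by Ps − P* = 62.4375 − 60.75 = 1.6875.
So consumers capture 1.3125/3 = 0.4375 of each unit of subsidy.

Consumer share = 0.4375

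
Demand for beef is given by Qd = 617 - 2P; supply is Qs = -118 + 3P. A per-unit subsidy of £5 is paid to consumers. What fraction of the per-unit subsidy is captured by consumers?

Consumer share = 0.6

Pre-subsidy: 617 - 2P = -118 + 3P gives P* = 147, Q* = 323.
With the rebate, buyers effectively pay Pb = Ps − 5, where Ps is the price sellers receive.
Demand in terms of Ps becomes Qd = 617 − 2(Ps − 5) = 627 - 2Ps. Setting this equal to supply: 627 - 2Ps = -118 + 3Ps, so Ps = 149.
Buyers pay Pb = 149 − 5 = 144; Q' = -118 + 3·149 = 329.
Buyers' price falls by P* − Pb = 147 − 144 = 3; sellers' price rises by Ps − P* = 149 − 147 = 2.
So consumers capture 3/5 = 0.6 of each unit of subsidy.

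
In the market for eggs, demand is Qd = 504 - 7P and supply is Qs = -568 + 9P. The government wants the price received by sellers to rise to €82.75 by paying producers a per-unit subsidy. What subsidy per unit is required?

Required subsidy s = €36 per unit

At a seller price of 82.75, quantity supplied is -568 + 9·82.75 = 176.75.
Buyers absorb 176.75 only when they pay Pb with 504 − 7·Pb = 176.75, i.e. Pb = 46.75.
s = Ps − Pb = 82.75 − 46.75 = 36.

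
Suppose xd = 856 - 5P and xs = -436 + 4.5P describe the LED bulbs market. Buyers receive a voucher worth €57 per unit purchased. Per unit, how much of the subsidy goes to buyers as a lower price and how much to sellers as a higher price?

Pre-subsidy: 856 - 5P = -436 + 4.5P gives P* = 136, x* = 176.
With the rebate, buyers effectively pay Pb = Ps − 57, where Ps is the price sellers receive.
Demand in terms of Ps becomes xd = 856 − 5(Ps − 57) = 1141 - 5Ps. Setting this equal to supply: 1141 - 5Ps = -436 + 4.5Ps, so Ps = 166.
Buyers pay Pb = 166 − 57 = 109; x' = -436 + 4.5·166 = 311.
Buyers' price falls by P* − Pb = 136 − 109 = 27; sellers' price rises by Ps − P* = 166 − 136 = 30.

Buyers gain €27 per unit; sellers gain €30 per unit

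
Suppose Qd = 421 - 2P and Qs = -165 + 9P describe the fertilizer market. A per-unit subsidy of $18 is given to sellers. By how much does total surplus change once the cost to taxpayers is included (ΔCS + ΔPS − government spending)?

Net change in total surplus = -2916/11

Pre-subsidy: 421 - 2P = -165 + 9P gives P* = 586/11, Q* = 3459/11.
With the subsidy, sellers receive Ps = Pb + 18 for each unit, where Pb is the price buyers pay.
Supply in terms of Pb becomes Qs = -165 + 9(Pb + 18) = -3 + 9Pb. Setting this equal to demand: 421 - 2Pb = -3 + 9Pb, so Pb = 424/11.
Sellers receive Ps = 424/11 + 18 = 622/11; Q' = 421 − 2·(424/11) = 3783/11.
ΔCS = ½(3459/11 + 3783/11)(586/11 − 424/11) = 586602/121; ΔPS = ½(3459/11 + 3783/11)(622/11 − 586/11) = 130356/121.
Government spending = 18 × 3783/11 = 68094/11.
Net change = 586602/121 + 130356/121 − 68094/11 = -2916/11. The loss equals the DWL triangle ½·18·324/11.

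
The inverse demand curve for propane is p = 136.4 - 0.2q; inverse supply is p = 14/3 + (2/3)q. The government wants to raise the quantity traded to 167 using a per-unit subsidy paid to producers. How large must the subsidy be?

Required subsidy s = 13 per unit

At q = 167, from the demand curve buyers pay pb = 136.4 − 0.2·167 = 103; from the supply curve sellers need ps = 14/3 + (2/3)·167 = 116.
The subsidy must fill the gap: s = ps − pb = 116 − 103 = 13.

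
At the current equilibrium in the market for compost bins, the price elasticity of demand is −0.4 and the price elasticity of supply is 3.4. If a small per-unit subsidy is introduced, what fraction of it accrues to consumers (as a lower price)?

For a small subsidy around the equilibrium, the benefit split depends on the relative slopes, which at a point are proportional to the elasticities.
Buyer share = εs/(εs + |εd|) = 3.4/(3.4 + 0.4) = 17/19; seller share = |εd|/(εs + |εd|) = 2/19.

Consumer share = 17/19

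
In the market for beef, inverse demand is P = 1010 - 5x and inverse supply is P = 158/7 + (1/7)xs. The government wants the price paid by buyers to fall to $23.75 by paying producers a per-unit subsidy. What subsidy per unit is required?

At a buyer price of 23.75, quantity demanded is 202 − 0.2·23.75 = 197.25.
Sellers supply 197.25 only when they receive Ps = 158/7 + (1/7)·197.25 = 50.75.
s = Ps − Pb = 50.75 − 23.75 = 27.

Required subsidy s = $27 per unit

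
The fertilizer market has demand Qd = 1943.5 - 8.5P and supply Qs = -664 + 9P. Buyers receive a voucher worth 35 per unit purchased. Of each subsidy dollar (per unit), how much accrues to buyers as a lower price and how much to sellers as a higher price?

Pre-subsidy: 1943.5 - 8.5P = -664 + 9P gives P* = 149, Q* = 677.
With the rebate, buyers effectively pay Pb = Ps − 35, where Ps is the price sellers receive.
Demand in terms of Ps becomes Qd = 1943.5 − 8.5(Ps − 35) = 2241 - 8.5Ps. Setting this equal to supply: 2241 - 8.5Ps = -664 + 9Ps, so Ps = 166.
Buyers pay Pb = 166 − 35 = 131; Q' = -664 + 9·166 = 830.
Buyers' price falls by P* − Pb = 149 − 131 = 18; sellers' price rises by Ps − P* = 166 − 149 = 17.

Buyers gain 18 per unit; sellers gain 17 per unit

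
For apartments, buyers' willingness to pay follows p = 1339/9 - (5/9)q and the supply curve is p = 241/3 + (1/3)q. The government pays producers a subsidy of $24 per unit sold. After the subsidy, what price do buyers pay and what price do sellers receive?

Buyers pay $91; sellers receive $115

Pre-subsidy: 1339/9 - (5/9)q = 241/3 + (1/3)q gives q* = 77 and p* = 106.
With the subsidy, sellers receive ps = pb + 24 for each unit, where pb is the price buyers pay.
On the curves, pb = 1339/9 - (5/9)q and ps = 241/3 + (1/3)q; the wedge ps − pb = 24 gives 241/3 + (1/3)q − (1339/9 - (5/9)q) = 24, so q' = 104.
Then pb = 1339/9 − (5/9)·104 = 91 and ps = 241/3 + (1/3)·104 = 115.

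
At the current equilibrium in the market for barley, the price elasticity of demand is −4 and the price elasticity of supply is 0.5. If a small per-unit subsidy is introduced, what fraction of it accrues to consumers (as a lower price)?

For a small subsidy around the equilibrium, the benefit split depends on the relative slopes, which at a point are proportional to the elasticities.
Buyer share = εs/(εs + |εd|) = 0.5/(0.5 + 4) = 1/9; seller share = |εd|/(εs + |εd|) = 8/9.

Consumer share = 1/9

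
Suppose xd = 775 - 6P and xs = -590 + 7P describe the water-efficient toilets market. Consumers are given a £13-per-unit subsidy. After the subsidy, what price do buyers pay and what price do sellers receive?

Pre-subsidy: 775 - 6P = -590 + 7P gives P* = 105, x* = 145.
With the rebate, buyers effectively pay Pb = Ps − 13, where Ps is the price sellers receive.
Demand in terms of Ps becomes xd = 775 − 6(Ps − 13) = 853 - 6Ps. Setting this equal to supply: 853 - 6Ps = -590 + 7Ps, so Ps = 111.
Buyers pay Pb = 111 − 13 = 98; x' = -590 + 7·111 = 187.

Buyers pay £98; sellers receive £111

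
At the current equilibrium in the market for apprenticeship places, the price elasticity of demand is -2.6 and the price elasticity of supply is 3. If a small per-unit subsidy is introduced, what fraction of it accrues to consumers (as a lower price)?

Consumer share = 15/28

For a small subsidy around the equilibrium, the benefit split depends on the relative slopes, which at a point are proportional to the elasticities.
Buyer share = εs/(εs + |εd|) = 3/(3 + 2.6) = 15/28; seller share = |εd|/(εs + |εd|) = 13/28.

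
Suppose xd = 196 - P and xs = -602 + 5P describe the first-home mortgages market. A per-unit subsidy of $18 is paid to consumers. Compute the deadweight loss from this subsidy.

Pre-subsidy: 196 - P = -602 + 5P gives P* = 133, x* = 63.
With the rebate, buyers effectively pay Pb = Ps − 18, where Ps is the price sellers receive.
Demand in terms of Ps becomes xd = 196 − 1(Ps − 18) = 214 - Ps. Setting this equal to supply: 214 - Ps = -602 + 5Ps, so Ps = 136.
Buyers pay Pb = 136 − 18 = 118; x' = -602 + 5·136 = 78.
The subsidy expands output by 78 − 63 = 15 past the efficient level; on those units the gap between marginal cost and willingness to pay runs from 0 up to 18.
DWL = ½ × 18 × 15 = 135.

Deadweight loss = $135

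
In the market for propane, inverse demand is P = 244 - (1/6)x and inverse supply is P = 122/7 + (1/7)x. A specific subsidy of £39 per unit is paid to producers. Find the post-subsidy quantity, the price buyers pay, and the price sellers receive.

x' = 858; buyers pay £101; sellers receive £140

Pre-subsidy: 244 - (1/6)x = 122/7 + (1/7)x gives x* = 732 and P* = 122.
With the subsidy, sellers receive Ps = Pb + 39 for each unit, where Pb is the price buyers pay.
On the curves, Pb = 244 - (1/6)x and Ps = 122/7 + (1/7)x; the wedge Ps − Pb = 39 gives 122/7 + (1/7)x − (244 - (1/6)x) = 39, so x' = 858.
Then Pb = 244 − (1/6)·858 = 101 and Ps = 122/7 + (1/7)·858 = 140.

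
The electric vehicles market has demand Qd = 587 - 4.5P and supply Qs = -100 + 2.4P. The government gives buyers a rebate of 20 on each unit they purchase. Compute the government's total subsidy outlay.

Pre-subsidy: 587 - 4.5P = -100 + 2.4P gives P* = 2290/23, Q* = 3196/23.
With the rebate, buyers effectively pay Pb = Ps − 20, where Ps is the price sellers receive.
Demand in terms of Ps becomes Qd = 587 − 4.5(Ps − 20) = 677 - 4.5Ps. Setting this equal to supply: 677 - 4.5Ps = -100 + 2.4Ps, so Ps = 2590/23.
Buyers pay Pb = 2590/23 − 20 = 2130/23; Q' = -100 + 2.4·(2590/23) = 3916/23.
Government outlay = subsidy × quantity = 20 × 3916/23 = 78320/23.

Government cost = 78320/23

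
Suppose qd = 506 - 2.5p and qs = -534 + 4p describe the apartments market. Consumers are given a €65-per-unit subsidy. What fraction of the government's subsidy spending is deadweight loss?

DWL / government spending = 25/103

Pre-subsidy: 506 - 2.5p = -534 + 4p gives p* = 160, q* = 106.
With the rebate, buyers effectively pay pb = ps − 65, where ps is the price sellers receive.
Demand in terms of ps becomes qd = 506 − 2.5(ps − 65) = 668.5 - 2.5ps. Setting this equal to supply: 668.5 - 2.5ps = -534 + 4ps, so ps = 185.
Buyers pay pb = 185 − 65 = 120; q' = -534 + 4·185 = 206.
ΔCS = ½(106 + 206)(160 − 120) = 6240; ΔPS = ½(106 + 206)(185 − 160) = 3900.
Government spending = 65 × 206 = 13390.
DWL = ½ × 65 × (206 − 106) = 3250; fraction = 3250 / 13390 = 25/103.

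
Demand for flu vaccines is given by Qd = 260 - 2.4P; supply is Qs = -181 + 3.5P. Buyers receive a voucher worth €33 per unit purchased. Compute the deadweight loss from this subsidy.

Deadweight loss = 45738/59

Pre-subsidy: 260 - 2.4P = -181 + 3.5P gives P* = 4410/59, Q* = 4756/59.
With the rebate, buyers effectively pay Pb = Ps − 33, where Ps is the price sellers receive.
Demand in terms of Ps becomes Qd = 260 − 2.4(Ps − 33) = 339.2 - 2.4Ps. Setting this equal to supply: 339.2 - 2.4Ps = -181 + 3.5Ps, so Ps = 5202/59.
Buyers pay Pb = 5202/59 − 33 = 3255/59; Q' = -181 + 3.5·(5202/59) = 7528/59.
The subsidy expands output by 7528/59 − 4756/59 = 2772/59 past the efficient level; on those units the gap between marginal cost and willingness to pay runs from 0 up to 33.
DWL = ½ × 33 × 2772/59 = 45738/59.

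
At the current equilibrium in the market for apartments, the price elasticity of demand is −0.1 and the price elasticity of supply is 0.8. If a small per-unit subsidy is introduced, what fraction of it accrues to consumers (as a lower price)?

Consumer share = 8/9

For a small subsidy around the equilibrium, the benefit split depends on the relative slopes, which at a point are proportional to the elasticities.
Buyer share = εs/(εs + |εd|) = 0.8/(0.8 + 0.1) = 8/9; seller share = |εd|/(εs + |εd|) = 1/9.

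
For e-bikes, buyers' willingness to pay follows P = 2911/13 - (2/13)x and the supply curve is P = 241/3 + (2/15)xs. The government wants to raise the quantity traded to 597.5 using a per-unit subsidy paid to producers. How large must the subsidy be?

At x = 597.5, from the demand curve buyers pay Pb = 2911/13 − (2/13)·597.5 = 132; from the supply curve sellers need Ps = 241/3 + (2/15)·597.5 = 160.
The subsidy must fill the gap: s = Ps − Pb = 160 − 132 = 28.

Required subsidy s = 28 per unit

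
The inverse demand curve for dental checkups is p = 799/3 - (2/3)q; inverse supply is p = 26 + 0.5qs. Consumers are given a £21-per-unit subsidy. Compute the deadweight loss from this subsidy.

Deadweight loss = £189

Pre-subsidy: 799/3 - (2/3)q = 26 + 0.5q gives q* = 206 and p* = 129.
With the rebate, buyers effectively pay pb = ps − 21, where ps is the price sellers receive.
On the curves, pb = 799/3 - (2/3)q and ps = 26 + 0.5q; the wedge ps − pb = 21 gives 26 + 0.5q − (799/3 - (2/3)q) = 21, so q' = 224.
Then pb = 799/3 − (2/3)·224 = 117 and ps = 26 + 0.5·224 = 138.
The subsidy expands output by 224 − 206 = 18 past the efficient level; on those units the gap between marginal cost and willingness to pay runs from 0 up to 21.
DWL = ½ × 21 × 18 = 189.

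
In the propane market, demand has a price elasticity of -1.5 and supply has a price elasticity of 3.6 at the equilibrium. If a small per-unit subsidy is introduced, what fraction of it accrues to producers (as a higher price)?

Producer share = 5/17

For a small subsidy around the equilibrium, the benefit split depends on the relative slopes, which at a point are proportional to the elasticities.
Buyer share = εs/(εs + |εd|) = 3.6/(3.6 + 1.5) = 12/17; seller share = |εd|/(εs + |εd|) = 5/17.
So producers capture 5/17 of the subsidy.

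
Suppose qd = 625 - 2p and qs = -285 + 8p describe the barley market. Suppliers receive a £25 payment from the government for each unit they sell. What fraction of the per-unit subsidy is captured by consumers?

Consumer share = 0.8

Pre-subsidy: 625 - 2p = -285 + 8p gives p* = 91, q* = 443.
With the subsidy, sellers receive ps = pb + 25 for each unit, where pb is the price buyers pay.
Supply in terms of pb becomes qs = -285 + 8(pb + 25) = -85 + 8pb. Setting this equal to demand: 625 - 2pb = -85 + 8pb, so pb = 71.
Sellers receive ps = 71 + 25 = 96; q' = 625 − 2·71 = 483.
Buyers' price falls by p* − pb = 91 − 71 = 20; sellers' price rises by ps − p* = 96 − 91 = 5.
So consumers capture 20/25 = 0.8 of each unit of subsidy.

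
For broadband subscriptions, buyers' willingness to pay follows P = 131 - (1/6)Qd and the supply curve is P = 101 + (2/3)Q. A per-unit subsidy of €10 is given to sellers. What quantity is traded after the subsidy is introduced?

Pre-subsidy: 131 - (1/6)Q = 101 + (2/3)Q gives Q* = 36 and P* = 125.
With the subsidy, sellers receive Ps = Pb + 10 for each unit, where Pb is the price buyers pay.
On the curves, Pb = 131 - (1/6)Q and Ps = 101 + (2/3)Q; the wedge Ps − Pb = 10 gives 101 + (2/3)Q − (131 - (1/6)Q) = 10, so Q' = 48.
Then Pb = 131 − (1/6)·48 = 123 and Ps = 101 + (2/3)·48 = 133.

Q' = 48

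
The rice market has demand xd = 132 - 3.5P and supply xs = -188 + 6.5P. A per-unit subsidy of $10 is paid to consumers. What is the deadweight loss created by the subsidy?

Pre-subsidy: 132 - 3.5P = -188 + 6.5P gives P* = 32, x* = 20.
With the rebate, buyers effectively pay Pb = Ps − 10, where Ps is the price sellers receive.
Demand in terms of Ps becomes xd = 132 − 3.5(Ps − 10) = 167 - 3.5Ps. Setting this equal to supply: 167 - 3.5Ps = -188 + 6.5Ps, so Ps = 35.5.
Buyers pay Pb = 35.5 − 10 = 25.5; x' = -188 + 6.5·35.5 = 42.75.
The subsidy expands output by 42.75 − 20 = 22.75 past the efficient level; on those units the gap between marginal cost and willingness to pay runs from 0 up to 10.
DWL = ½ × 10 × 22.75 = 113.75.

Deadweight loss = $113.75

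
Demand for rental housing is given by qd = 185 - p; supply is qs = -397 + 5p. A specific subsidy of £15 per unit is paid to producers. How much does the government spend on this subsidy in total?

Pre-subsidy: 185 - p = -397 + 5p gives p* = 97, q* = 88.
With the subsidy, sellers receive ps = pb + 15 for each unit, where pb is the price buyers pay.
Supply in terms of pb becomes qs = -397 + 5(pb + 15) = -322 + 5pb. Setting this equal to demand: 185 - pb = -322 + 5pb, so pb = 84.5.
Sellers receive ps = 84.5 + 15 = 99.5; q' = 185 − 1·84.5 = 100.5.
Government outlay = subsidy × quantity = 15 × 100.5 = 1507.5.

Government cost = £1507.5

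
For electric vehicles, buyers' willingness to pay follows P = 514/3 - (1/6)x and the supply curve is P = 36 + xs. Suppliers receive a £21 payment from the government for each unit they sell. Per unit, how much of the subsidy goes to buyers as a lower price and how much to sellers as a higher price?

Buyers gain £3 per unit; sellers gain £18 per unit

Pre-subsidy: 514/3 - (1/6)x = 36 + x gives x* = 116 and P* = 152.
With the subsidy, sellers receive Ps = Pb + 21 for each unit, where Pb is the price buyers pay.
On the curves, Pb = 514/3 - (1/6)x and Ps = 36 + x; the wedge Ps − Pb = 21 gives 36 + x − (514/3 - (1/6)x) = 21, so x' = 134.
Then Pb = 514/3 − (1/6)·134 = 149 and Ps = 36 + 1·134 = 170.
Buyers' price falls by P* − Pb = 152 − 149 = 3; sellers' price rises by Ps − P* = 170 − 152 = 18.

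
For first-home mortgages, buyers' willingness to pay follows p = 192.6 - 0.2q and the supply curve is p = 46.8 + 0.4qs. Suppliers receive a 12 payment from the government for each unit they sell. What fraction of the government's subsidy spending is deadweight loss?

DWL / government spending = 10/263

Pre-subsidy: 192.6 - 0.2q = 46.8 + 0.4q gives q* = 243 and p* = 144.
With the subsidy, sellers receive ps = pb + 12 for each unit, where pb is the price buyers pay.
On the curves, pb = 192.6 - 0.2q and ps = 46.8 + 0.4q; the wedge ps − pb = 12 gives 46.8 + 0.4q − (192.6 - 0.2q) = 12, so q' = 263.
Then pb = 192.6 − 0.2·263 = 140 and ps = 46.8 + 0.4·263 = 152.
ΔCS = ½(243 + 263)(144 − 140) = 1012; ΔPS = ½(243 + 263)(152 − 144) = 2024.
Government spending = 12 × 263 = 3156.
DWL = ½ × 12 × (263 − 243) = 120; fraction = 120 / 3156 = 10/263.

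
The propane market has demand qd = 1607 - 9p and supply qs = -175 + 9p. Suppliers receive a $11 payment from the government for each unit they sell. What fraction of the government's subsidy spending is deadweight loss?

Pre-subsidy: 1607 - 9p = -175 + 9p gives p* = 99, q* = 716.
With the subsidy, sellers receive ps = pb + 11 for each unit, where pb is the price buyers pay.
Supply in terms of pb becomes qs = -175 + 9(pb + 11) = -76 + 9pb. Setting this equal to demand: 1607 - 9pb = -76 + 9pb, so pb = 93.5.
Sellers receive ps = 93.5 + 11 = 104.5; q' = 1607 − 9·93.5 = 765.5.
ΔCS = ½(716 + 765.5)(99 − 93.5) = 4074.125; ΔPS = ½(716 + 765.5)(104.5 − 99) = 4074.125.
Government spending = 11 × 765.5 = 8420.5.
DWL = ½ × 11 × (765.5 − 716) = 272.25; fraction = 272.25 / 8420.5 = 99/3062.

DWL / government spending = 99/3062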